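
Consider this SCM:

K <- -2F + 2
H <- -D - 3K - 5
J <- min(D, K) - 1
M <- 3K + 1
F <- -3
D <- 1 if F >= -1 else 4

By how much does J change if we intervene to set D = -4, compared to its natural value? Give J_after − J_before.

Under do(D=-4), the mechanism D <- 1 if F >= -1 else 4 is discarded; D is fixed at -4.
K = -2F + 2  [with F=-3]  = 8
J = min(D, K) - 1  [with D=-4, K=8]  = -5
Without intervention: D = 1 if F >= -1 else 4  [with F=-3]  = 4; K = -2F + 2  [with F=-3]  = 8; J = min(D, K) - 1  [with D=4, K=8]  = 3.
Change = -5 − 3 = -8.

-8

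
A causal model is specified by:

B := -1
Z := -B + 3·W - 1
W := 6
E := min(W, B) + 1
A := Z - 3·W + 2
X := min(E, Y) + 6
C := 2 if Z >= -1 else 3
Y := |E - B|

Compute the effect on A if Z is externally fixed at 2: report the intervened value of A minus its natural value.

The intervention breaks the incoming arrows to Z: Z := -B + 3·W - 1 no longer applies, and Z = 2.
A = Z - 3·W + 2  [with Z=2, W=6]  = -14
Without intervention: Z = -B + 3·W - 1  [with B=-1, W=6]  = 18; A = Z - 3·W + 2  [with Z=18, W=6]  = 2.
Change = -14 − 2 = -16.

-16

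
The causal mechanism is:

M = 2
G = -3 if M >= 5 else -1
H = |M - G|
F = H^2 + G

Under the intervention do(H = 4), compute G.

Under do(H=4), the mechanism H = |M - G| is discarded; H is fixed at 4.
Since G is not a descendant of the intervened variable, it is unaffected.
G = -3 if M >= 5 else -1  [with M=2]  = -1

-1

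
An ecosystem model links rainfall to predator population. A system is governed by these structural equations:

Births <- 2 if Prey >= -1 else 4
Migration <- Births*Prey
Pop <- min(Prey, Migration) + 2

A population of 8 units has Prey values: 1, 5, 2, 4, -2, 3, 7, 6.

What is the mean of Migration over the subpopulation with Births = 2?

8

Conditioning on Births=2 selects the 7 unit(s) with Prey ∈ {1, 5, 2, 4, 3, 7, 6}. Their Migration values: 2, 10, 4, 8, 6, 14, 12. Mean = 8.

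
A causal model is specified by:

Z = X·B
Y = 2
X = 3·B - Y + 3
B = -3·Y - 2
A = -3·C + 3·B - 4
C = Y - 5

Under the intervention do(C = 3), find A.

Intervening sets C = 3 and removes its equation (C = Y - 5).
B = -3·Y - 2  [with Y=2]  = -8
A = -3·C + 3·B - 4  [with C=3, B=-8]  = -37

-37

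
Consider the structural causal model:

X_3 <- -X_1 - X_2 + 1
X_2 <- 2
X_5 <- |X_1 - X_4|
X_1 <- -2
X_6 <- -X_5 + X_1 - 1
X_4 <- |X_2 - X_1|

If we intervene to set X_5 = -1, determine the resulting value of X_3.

1

do(X_5=-1) replaces the equation X_5 <- |X_1 - X_4| with the constant X_5 = -1.
X_3 is not downstream of the intervention, so its value is determined by the original equations.
X_3 = -X_1 - X_2 + 1  [with X_1=-2, X_2=2]  = 1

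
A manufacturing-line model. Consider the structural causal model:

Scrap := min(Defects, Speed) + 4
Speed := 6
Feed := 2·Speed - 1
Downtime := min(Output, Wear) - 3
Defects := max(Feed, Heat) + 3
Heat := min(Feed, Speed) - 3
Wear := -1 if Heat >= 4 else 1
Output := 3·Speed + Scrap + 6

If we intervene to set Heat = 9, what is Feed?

11

Under do(Heat=9), the mechanism Heat := min(Feed, Speed) - 3 is discarded; Heat is fixed at 9.
Since Feed is not a descendant of the intervened variable, it is unaffected.
Feed = 2·Speed - 1  [with Speed=6]  = 11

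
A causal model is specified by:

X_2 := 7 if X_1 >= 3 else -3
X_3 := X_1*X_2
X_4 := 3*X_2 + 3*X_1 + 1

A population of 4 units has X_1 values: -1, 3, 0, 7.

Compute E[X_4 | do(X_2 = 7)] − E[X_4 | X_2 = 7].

-8.25

The intervention sets X_2=7 in all 4 units regardless of X_1. Recomputing X_4 per unit gives 19, 31, 22, 43; average 28.75.
Observing X_2=7 restricts to units where X_2's equation naturally yields 7: X_1 ∈ {3, 7}. In that subpopulation X_4 = 31, 43, mean 37.
Difference = 28.75 − 37 = -8.25.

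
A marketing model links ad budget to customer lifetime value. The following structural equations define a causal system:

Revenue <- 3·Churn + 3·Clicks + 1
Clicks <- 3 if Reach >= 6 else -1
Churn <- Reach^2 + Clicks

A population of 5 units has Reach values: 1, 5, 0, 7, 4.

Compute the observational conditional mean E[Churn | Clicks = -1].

9.5

Observing Clicks=-1 restricts to units where Clicks's equation naturally yields -1: Reach ∈ {1, 5, 0, 4}. In that subpopulation Churn = 0, 24, -1, 15, mean 9.5.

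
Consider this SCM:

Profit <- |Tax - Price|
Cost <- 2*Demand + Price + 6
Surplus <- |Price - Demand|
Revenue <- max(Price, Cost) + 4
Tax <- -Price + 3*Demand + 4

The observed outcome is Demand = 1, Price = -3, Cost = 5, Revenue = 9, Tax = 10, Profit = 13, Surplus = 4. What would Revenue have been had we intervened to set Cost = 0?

The intervention breaks the incoming arrows to Cost: Cost <- 2*Demand + Price + 6 no longer applies, and Cost = 0.
Revenue = max(Price, Cost) + 4  [with Price=-3, Cost=0]  = 4

4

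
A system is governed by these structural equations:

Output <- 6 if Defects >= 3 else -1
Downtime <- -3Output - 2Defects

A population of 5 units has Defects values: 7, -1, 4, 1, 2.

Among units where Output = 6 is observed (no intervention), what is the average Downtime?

E[Downtime|Output=6] averages over only the 2 units with Output=6 (Defects = 7, 4): Downtime = -32, -26, mean -29.

-29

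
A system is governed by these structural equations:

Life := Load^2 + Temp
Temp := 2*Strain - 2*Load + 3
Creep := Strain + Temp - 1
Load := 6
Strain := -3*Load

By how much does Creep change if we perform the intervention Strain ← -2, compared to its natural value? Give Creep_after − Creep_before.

48

Under do(Strain=-2), the mechanism Strain := -3*Load is discarded; Strain is fixed at -2.
Temp = 2*Strain - 2*Load + 3  [with Strain=-2, Load=6]  = -13
Creep = Strain + Temp - 1  [with Strain=-2, Temp=-13]  = -16
Without intervention: Strain = -3*Load  [with Load=6]  = -18; Temp = 2*Strain - 2*Load + 3  [with Strain=-18, Load=6]  = -45; Creep = Strain + Temp - 1  [with Strain=-18, Temp=-45]  = -64.
Change = -16 − (-64) = 48.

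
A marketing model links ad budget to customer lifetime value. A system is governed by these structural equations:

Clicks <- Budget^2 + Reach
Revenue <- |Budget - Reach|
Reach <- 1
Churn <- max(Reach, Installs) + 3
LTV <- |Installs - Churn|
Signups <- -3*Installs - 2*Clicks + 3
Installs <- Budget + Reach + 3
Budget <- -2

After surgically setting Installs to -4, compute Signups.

5

Intervening sets Installs = -4 and removes its equation (Installs <- Budget + Reach + 3).
Clicks = Budget^2 + Reach  [with Budget=-2, Reach=1]  = 5
Signups = -3*Installs - 2*Clicks + 3  [with Installs=-4, Clicks=5]  = 5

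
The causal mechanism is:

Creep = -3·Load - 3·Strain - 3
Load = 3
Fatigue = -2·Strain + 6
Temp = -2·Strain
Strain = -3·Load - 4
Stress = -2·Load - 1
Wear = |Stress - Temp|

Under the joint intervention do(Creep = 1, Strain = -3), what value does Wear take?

The joint intervention fixes Creep = 1, Strain = -3, removing each variable's own equation.
Stress = -2·Load - 1  [with Load=3]  = -7
Temp = -2·Strain  [with Strain=-3]  = 6
Wear = |Stress - Temp|  [with Stress=-7, Temp=6]  = 13

13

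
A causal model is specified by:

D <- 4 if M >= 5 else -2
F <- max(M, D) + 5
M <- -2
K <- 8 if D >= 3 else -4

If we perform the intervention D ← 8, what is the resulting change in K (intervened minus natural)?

12

The intervention breaks the incoming arrows to D: D <- 4 if M >= 5 else -2 no longer applies, and D = 8.
K = 8 if D >= 3 else -4  [with D=8]  = 8
Without intervention: D = 4 if M >= 5 else -2  [with M=-2]  = -2; K = 8 if D >= 3 else -4  [with D=-2]  = -4.
Change = 8 − (-4) = 12.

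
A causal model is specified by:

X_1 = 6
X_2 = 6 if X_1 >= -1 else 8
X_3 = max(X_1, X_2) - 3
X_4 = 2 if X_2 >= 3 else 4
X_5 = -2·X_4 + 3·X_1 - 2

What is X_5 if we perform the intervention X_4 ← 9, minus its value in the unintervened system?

-14

Intervening sets X_4 = 9 and removes its equation (X_4 = 2 if X_2 >= 3 else 4).
X_5 = -2·X_4 + 3·X_1 - 2  [with X_4=9, X_1=6]  = -2
Without intervention: X_2 = 6 if X_1 >= -1 else 8  [with X_1=6]  = 6; X_4 = 2 if X_2 >= 3 else 4  [with X_2=6]  = 2; X_5 = -2·X_4 + 3·X_1 - 2  [with X_4=2, X_1=6]  = 12.
Change = -2 − 12 = -14.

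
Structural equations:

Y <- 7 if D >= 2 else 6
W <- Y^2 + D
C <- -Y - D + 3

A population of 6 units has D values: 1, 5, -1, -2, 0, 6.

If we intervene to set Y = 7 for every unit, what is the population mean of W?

Every unit gets Y=7 under the intervention. W values become 50, 54, 48, 47, 49, 55; E[W|do(Y=7)] = 50.5.

50.5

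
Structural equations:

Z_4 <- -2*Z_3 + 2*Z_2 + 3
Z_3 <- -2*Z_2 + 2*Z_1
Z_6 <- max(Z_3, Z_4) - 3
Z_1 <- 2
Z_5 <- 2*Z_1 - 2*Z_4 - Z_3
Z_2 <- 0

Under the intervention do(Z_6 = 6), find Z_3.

do(Z_6=6) replaces the equation Z_6 <- max(Z_3, Z_4) - 3 with the constant Z_6 = 6.
Z_3 is not downstream of the intervention, so its value is determined by the original equations.
Z_3 = -2*Z_2 + 2*Z_1  [with Z_2=0, Z_1=2]  = 4

4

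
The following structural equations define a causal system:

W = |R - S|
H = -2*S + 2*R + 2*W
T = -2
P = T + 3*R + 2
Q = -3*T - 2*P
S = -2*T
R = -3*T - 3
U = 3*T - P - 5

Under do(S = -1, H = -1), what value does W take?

The joint intervention fixes S = -1, H = -1, removing each variable's own equation.
R = -3*T - 3  [with T=-2]  = 3
W = |R - S|  [with R=3, S=-1]  = 4

4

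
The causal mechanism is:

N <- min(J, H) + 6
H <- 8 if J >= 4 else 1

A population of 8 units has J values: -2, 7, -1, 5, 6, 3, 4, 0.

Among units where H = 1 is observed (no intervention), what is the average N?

5.5

Conditioning on H=1 selects the 4 unit(s) with J ∈ {-2, -1, 3, 0}. Their N values: 4, 5, 7, 6. Mean = 5.5.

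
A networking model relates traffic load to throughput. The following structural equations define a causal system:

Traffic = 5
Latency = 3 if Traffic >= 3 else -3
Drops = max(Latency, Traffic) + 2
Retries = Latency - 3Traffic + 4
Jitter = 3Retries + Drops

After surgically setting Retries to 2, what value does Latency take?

3

The intervention breaks the incoming arrows to Retries: Retries = Latency - 3Traffic + 4 no longer applies, and Retries = 2.
Since Latency is not a descendant of the intervened variable, it is unaffected.
Latency = 3 if Traffic >= 3 else -3  [with Traffic=5]  = 3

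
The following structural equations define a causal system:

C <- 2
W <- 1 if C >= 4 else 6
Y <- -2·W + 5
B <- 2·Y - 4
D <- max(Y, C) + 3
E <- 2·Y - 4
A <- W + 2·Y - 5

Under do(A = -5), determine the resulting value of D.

5

The intervention breaks the incoming arrows to A: A <- W + 2·Y - 5 no longer applies, and A = -5.
D is not downstream of the intervention, so its value is determined by the original equations.
W = 1 if C >= 4 else 6  [with C=2]  = 6
Y = -2·W + 5  [with W=6]  = -7
D = max(Y, C) + 3  [with Y=-7, C=2]  = 5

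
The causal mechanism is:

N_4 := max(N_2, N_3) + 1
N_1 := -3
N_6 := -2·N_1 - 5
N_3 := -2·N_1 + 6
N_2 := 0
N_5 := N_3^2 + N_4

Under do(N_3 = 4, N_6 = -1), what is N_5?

21

The joint intervention fixes N_3 = 4, N_6 = -1, removing each variable's own equation.
N_4 = max(N_2, N_3) + 1  [with N_2=0, N_3=4]  = 5
N_5 = N_3^2 + N_4  [with N_3=4, N_4=5]  = 21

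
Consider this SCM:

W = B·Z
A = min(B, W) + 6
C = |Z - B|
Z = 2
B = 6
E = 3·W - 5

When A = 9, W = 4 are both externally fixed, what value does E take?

The joint intervention fixes A = 9, W = 4, removing each variable's own equation.
E = 3·W - 5  [with W=4]  = 7

7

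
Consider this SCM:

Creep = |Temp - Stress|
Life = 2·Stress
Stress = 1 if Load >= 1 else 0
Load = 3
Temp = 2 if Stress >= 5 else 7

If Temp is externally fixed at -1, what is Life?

2

do(Temp=-1) replaces the equation Temp = 2 if Stress >= 5 else 7 with the constant Temp = -1.
Life is not downstream of the intervention, so its value is determined by the original equations.
Stress = 1 if Load >= 1 else 0  [with Load=3]  = 1
Life = 2·Stress  [with Stress=1]  = 2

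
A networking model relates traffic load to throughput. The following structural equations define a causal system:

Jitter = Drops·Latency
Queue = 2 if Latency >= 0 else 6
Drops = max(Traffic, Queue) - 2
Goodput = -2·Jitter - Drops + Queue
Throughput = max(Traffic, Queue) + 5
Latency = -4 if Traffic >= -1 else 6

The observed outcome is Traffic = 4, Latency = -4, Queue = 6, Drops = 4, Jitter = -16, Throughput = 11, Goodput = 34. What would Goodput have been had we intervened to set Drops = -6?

-36

The intervention breaks the incoming arrows to Drops: Drops = max(Traffic, Queue) - 2 no longer applies, and Drops = -6.
Latency = -4 if Traffic >= -1 else 6  [with Traffic=4]  = -4
Queue = 2 if Latency >= 0 else 6  [with Latency=-4]  = 6
Jitter = Drops·Latency  [with Drops=-6, Latency=-4]  = 24
Goodput = -2·Jitter - Drops + Queue  [with Jitter=24, Drops=-6, Queue=6]  = -36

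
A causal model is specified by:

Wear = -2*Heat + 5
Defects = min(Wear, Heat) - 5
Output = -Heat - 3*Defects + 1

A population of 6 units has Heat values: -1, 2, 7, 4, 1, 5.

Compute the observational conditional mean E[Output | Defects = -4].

Observing Defects=-4 restricts to units where Defects's equation naturally yields -4: Heat ∈ {2, 1}. In that subpopulation Output = 11, 12, mean 11.5.

11.5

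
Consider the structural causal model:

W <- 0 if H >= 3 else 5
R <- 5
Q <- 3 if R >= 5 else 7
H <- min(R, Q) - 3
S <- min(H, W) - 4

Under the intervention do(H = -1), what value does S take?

-5

do(H=-1) replaces the equation H <- min(R, Q) - 3 with the constant H = -1.
W = 0 if H >= 3 else 5  [with H=-1]  = 5
S = min(H, W) - 4  [with H=-1, W=5]  = -5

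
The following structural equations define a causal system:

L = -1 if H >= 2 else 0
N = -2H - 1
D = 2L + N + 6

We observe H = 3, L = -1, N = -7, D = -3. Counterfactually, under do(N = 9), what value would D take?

The intervention breaks the incoming arrows to N: N = -2H - 1 no longer applies, and N = 9.
L = -1 if H >= 2 else 0  [with H=3]  = -1
D = 2L + N + 6  [with L=-1, N=9]  = 13

13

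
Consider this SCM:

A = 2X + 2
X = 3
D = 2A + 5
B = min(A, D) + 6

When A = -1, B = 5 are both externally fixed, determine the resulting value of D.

The joint intervention fixes A = -1, B = 5, removing each variable's own equation.
D = 2A + 5  [with A=-1]  = 3

3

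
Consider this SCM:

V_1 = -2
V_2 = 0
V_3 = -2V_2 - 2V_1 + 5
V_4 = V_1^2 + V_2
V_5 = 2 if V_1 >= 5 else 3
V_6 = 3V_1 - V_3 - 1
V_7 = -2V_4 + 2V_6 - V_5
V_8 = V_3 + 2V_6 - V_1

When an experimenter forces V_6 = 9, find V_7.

Intervening sets V_6 = 9 and removes its equation (V_6 = 3V_1 - V_3 - 1).
V_4 = V_1^2 + V_2  [with V_1=-2, V_2=0]  = 4
V_5 = 2 if V_1 >= 5 else 3  [with V_1=-2]  = 3
V_7 = -2V_4 + 2V_6 - V_5  [with V_4=4, V_6=9, V_5=3]  = 7

7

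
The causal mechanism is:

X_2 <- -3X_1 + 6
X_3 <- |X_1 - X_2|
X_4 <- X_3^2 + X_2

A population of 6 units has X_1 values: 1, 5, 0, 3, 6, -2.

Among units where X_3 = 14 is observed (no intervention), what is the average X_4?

Conditioning on X_3=14 selects the 2 unit(s) with X_1 ∈ {5, -2}. Their X_4 values: 187, 208. Mean = 197.5.

197.5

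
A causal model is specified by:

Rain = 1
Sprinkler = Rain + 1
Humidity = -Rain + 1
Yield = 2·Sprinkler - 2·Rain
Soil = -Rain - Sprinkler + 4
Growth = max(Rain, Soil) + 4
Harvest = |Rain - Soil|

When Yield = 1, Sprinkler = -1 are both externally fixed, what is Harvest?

3

Setting Yield = 1, Sprinkler = -1 by intervention discards those variables' equations.
Soil = -Rain - Sprinkler + 4  [with Rain=1, Sprinkler=-1]  = 4
Harvest = |Rain - Soil|  [with Rain=1, Soil=4]  = 3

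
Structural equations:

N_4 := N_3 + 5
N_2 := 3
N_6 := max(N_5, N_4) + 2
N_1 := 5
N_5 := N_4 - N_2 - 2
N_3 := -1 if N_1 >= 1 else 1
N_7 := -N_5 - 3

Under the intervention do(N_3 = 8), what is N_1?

5

Under do(N_3=8), the mechanism N_3 := -1 if N_1 >= 1 else 1 is discarded; N_3 is fixed at 8.
N_1 is not downstream of the intervention, so its value is determined by the original equations.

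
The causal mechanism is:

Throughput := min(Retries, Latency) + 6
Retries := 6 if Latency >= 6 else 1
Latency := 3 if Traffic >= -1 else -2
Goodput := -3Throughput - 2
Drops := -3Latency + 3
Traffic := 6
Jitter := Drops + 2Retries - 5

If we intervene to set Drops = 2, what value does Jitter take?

-1

do(Drops=2) replaces the equation Drops := -3Latency + 3 with the constant Drops = 2.
Latency = 3 if Traffic >= -1 else -2  [with Traffic=6]  = 3
Retries = 6 if Latency >= 6 else 1  [with Latency=3]  = 1
Jitter = Drops + 2Retries - 5  [with Drops=2, Retries=1]  = -1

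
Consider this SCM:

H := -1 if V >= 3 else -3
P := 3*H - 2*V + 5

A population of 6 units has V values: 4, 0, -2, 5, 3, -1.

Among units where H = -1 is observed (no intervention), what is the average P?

Observing H=-1 restricts to units where H's equation naturally yields -1: V ∈ {4, 5, 3}. In that subpopulation P = -6, -8, -4, mean -6.

-6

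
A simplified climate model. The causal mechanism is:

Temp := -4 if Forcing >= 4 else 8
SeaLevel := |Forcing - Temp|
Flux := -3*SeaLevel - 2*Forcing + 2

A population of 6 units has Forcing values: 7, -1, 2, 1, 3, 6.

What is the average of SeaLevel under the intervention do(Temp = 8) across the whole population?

Under do(Temp=8), Temp's equation is replaced by Temp=8 for every unit. Per-unit SeaLevel: 1, 9, 6, 7, 5, 2. Mean = 5.

5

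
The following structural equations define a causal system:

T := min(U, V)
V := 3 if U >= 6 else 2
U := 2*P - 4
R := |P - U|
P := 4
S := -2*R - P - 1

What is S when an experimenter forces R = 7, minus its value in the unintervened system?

do(R=7) replaces the equation R := |P - U| with the constant R = 7.
S = -2*R - P - 1  [with R=7, P=4]  = -19
Without intervention: U = 2*P - 4  [with P=4]  = 4; R = |P - U|  [with P=4, U=4]  = 0; S = -2*R - P - 1  [with R=0, P=4]  = -5.
Change = -19 − (-5) = -14.

-14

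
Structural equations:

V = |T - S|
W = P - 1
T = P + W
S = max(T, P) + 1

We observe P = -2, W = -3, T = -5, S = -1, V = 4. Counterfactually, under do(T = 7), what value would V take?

1

do(T=7) replaces the equation T = P + W with the constant T = 7.
S = max(T, P) + 1  [with T=7, P=-2]  = 8
V = |T - S|  [with T=7, S=8]  = 1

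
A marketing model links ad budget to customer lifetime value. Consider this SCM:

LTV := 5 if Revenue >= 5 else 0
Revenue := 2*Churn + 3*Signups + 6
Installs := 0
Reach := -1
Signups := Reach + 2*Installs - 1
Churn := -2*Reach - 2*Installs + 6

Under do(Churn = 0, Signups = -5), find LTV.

0

The joint intervention fixes Churn = 0, Signups = -5, removing each variable's own equation.
Revenue = 2*Churn + 3*Signups + 6  [with Churn=0, Signups=-5]  = -9
LTV = 5 if Revenue >= 5 else 0  [with Revenue=-9]  = 0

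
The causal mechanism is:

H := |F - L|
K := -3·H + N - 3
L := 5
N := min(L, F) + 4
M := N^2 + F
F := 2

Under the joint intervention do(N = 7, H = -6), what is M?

Setting N = 7, H = -6 by intervention discards those variables' equations.
M = N^2 + F  [with N=7, F=2]  = 51

51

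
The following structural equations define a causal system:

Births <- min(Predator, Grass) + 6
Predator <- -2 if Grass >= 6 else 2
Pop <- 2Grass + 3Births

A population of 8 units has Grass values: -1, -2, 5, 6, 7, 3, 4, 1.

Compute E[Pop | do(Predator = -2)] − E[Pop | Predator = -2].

Every unit gets Predator=-2 under the intervention. Pop values become 10, 8, 22, 24, 26, 18, 20, 14; E[Pop|do(Predator=-2)] = 17.75.
Conditioning on Predator=-2 selects the 2 unit(s) with Grass ∈ {6, 7}. Their Pop values: 24, 26. Mean = 25.
Difference = 17.75 − 25 = -7.25.

-7.25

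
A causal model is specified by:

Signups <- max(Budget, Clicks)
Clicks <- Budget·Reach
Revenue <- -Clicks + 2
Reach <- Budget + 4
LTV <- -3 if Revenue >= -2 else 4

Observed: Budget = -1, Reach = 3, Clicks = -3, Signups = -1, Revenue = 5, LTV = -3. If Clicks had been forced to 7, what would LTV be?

The intervention breaks the incoming arrows to Clicks: Clicks <- Budget·Reach no longer applies, and Clicks = 7.
Revenue = -Clicks + 2  [with Clicks=7]  = -5
LTV = -3 if Revenue >= -2 else 4  [with Revenue=-5]  = 4

4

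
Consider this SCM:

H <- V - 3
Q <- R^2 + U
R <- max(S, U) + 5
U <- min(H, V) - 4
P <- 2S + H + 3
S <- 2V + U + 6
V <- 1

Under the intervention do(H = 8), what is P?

21

do(H=8) replaces the equation H <- V - 3 with the constant H = 8.
U = min(H, V) - 4  [with H=8, V=1]  = -3
S = 2V + U + 6  [with V=1, U=-3]  = 5
P = 2S + H + 3  [with S=5, H=8]  = 21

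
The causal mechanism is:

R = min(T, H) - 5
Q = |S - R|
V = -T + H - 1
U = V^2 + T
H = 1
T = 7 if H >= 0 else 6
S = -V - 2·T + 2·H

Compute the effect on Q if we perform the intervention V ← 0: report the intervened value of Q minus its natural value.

7

Under do(V=0), the mechanism V = -T + H - 1 is discarded; V is fixed at 0.
T = 7 if H >= 0 else 6  [with H=1]  = 7
R = min(T, H) - 5  [with T=7, H=1]  = -4
S = -V - 2·T + 2·H  [with V=0, T=7, H=1]  = -12
Q = |S - R|  [with S=-12, R=-4]  = 8
Without intervention: T = 7 if H >= 0 else 6  [with H=1]  = 7; R = min(T, H) - 5  [with T=7, H=1]  = -4; V = -T + H - 1  [with T=7, H=1]  = -7; S = -V - 2·T + 2·H  [with V=-7, T=7, H=1]  = -5; Q = |S - R|  [with S=-5, R=-4]  = 1.
Change = 8 − 1 = 7.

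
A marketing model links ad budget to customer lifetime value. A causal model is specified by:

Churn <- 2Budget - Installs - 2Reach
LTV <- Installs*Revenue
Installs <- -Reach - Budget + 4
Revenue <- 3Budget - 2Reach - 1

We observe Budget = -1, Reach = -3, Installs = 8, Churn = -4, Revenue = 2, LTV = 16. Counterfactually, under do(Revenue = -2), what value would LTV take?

The intervention breaks the incoming arrows to Revenue: Revenue <- 3Budget - 2Reach - 1 no longer applies, and Revenue = -2.
Installs = -Reach - Budget + 4  [with Reach=-3, Budget=-1]  = 8
LTV = Installs*Revenue  [with Installs=8, Revenue=-2]  = -16

-16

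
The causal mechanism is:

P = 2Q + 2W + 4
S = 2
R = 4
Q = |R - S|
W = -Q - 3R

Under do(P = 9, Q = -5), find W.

-7

Under do(P = 9, Q = -5), each intervened variable's structural equation is replaced by its fixed value.
W = -Q - 3R  [with Q=-5, R=4]  = -7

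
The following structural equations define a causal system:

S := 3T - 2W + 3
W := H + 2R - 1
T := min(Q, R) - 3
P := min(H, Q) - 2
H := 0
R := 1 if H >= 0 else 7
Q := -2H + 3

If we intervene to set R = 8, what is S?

Under do(R=8), the mechanism R := 1 if H >= 0 else 7 is discarded; R is fixed at 8.
W = H + 2R - 1  [with H=0, R=8]  = 15
Q = -2H + 3  [with H=0]  = 3
T = min(Q, R) - 3  [with Q=3, R=8]  = 0
S = 3T - 2W + 3  [with T=0, W=15]  = -27

-27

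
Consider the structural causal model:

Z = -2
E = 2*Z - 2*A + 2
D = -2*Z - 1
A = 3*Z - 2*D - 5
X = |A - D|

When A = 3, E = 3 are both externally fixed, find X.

0

Setting A = 3, E = 3 by intervention discards those variables' equations.
D = -2*Z - 1  [with Z=-2]  = 3
X = |A - D|  [with A=3, D=3]  = 0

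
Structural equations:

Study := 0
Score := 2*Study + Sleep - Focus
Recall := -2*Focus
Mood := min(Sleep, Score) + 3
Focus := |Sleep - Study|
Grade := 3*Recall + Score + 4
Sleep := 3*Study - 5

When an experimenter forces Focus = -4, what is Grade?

The intervention breaks the incoming arrows to Focus: Focus := |Sleep - Study| no longer applies, and Focus = -4.
Sleep = 3*Study - 5  [with Study=0]  = -5
Score = 2*Study + Sleep - Focus  [with Study=0, Sleep=-5, Focus=-4]  = -1
Recall = -2*Focus  [with Focus=-4]  = 8
Grade = 3*Recall + Score + 4  [with Recall=8, Score=-1]  = 27

27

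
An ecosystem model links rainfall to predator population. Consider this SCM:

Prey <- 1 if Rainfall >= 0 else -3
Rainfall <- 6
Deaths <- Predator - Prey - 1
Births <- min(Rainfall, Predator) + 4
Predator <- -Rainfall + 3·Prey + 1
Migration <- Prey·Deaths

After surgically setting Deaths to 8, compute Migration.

8

The intervention breaks the incoming arrows to Deaths: Deaths <- Predator - Prey - 1 no longer applies, and Deaths = 8.
Prey = 1 if Rainfall >= 0 else -3  [with Rainfall=6]  = 1
Migration = Prey·Deaths  [with Prey=1, Deaths=8]  = 8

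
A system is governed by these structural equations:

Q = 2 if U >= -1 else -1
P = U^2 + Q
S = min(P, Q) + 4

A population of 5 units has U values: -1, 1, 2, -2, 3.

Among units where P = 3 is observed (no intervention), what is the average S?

5

Conditioning on P=3 selects the 3 unit(s) with U ∈ {-1, 1, -2}. Their S values: 6, 6, 3. Mean = 5.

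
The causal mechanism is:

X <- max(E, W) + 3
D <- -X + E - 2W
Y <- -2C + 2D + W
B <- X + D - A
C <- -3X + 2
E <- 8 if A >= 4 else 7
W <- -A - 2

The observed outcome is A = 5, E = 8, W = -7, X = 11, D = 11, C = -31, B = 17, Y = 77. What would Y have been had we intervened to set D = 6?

67

do(D=6) replaces the equation D <- -X + E - 2W with the constant D = 6.
E = 8 if A >= 4 else 7  [with A=5]  = 8
W = -A - 2  [with A=5]  = -7
X = max(E, W) + 3  [with E=8, W=-7]  = 11
C = -3X + 2  [with X=11]  = -31
Y = -2C + 2D + W  [with C=-31, D=6, W=-7]  = 67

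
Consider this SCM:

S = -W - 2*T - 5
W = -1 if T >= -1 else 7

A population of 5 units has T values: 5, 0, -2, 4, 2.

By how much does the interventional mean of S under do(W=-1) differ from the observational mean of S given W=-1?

1.9

The intervention sets W=-1 in all 5 units regardless of T. Recomputing S per unit gives -14, -4, 0, -12, -8; average -7.6.
Observing W=-1 restricts to units where W's equation naturally yields -1: T ∈ {5, 0, 4, 2}. In that subpopulation S = -14, -4, -12, -8, mean -9.5.
Difference = -7.6 − (-9.5) = 1.9.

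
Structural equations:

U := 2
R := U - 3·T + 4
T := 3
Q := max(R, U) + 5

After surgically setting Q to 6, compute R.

Under do(Q=6), the mechanism Q := max(R, U) + 5 is discarded; Q is fixed at 6.
Since R is not a descendant of the intervened variable, it is unaffected.
R = U - 3·T + 4  [with U=2, T=3]  = -3

-3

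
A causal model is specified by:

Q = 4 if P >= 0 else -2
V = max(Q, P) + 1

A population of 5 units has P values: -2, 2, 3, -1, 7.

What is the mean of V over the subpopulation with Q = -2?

-0.5

Conditioning on Q=-2 selects the 2 unit(s) with P ∈ {-2, -1}. Their V values: -1, 0. Mean = -0.5.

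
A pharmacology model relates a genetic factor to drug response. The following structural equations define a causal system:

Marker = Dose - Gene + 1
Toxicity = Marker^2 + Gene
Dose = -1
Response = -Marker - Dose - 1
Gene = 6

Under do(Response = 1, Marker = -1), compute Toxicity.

The joint intervention fixes Response = 1, Marker = -1, removing each variable's own equation.
Toxicity = Marker^2 + Gene  [with Marker=-1, Gene=6]  = 7

7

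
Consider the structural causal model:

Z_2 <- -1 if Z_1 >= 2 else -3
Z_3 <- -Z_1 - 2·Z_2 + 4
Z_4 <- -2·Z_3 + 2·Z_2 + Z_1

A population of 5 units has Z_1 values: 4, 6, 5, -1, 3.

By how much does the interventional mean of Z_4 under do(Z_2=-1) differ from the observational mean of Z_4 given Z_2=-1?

-3.3

Under do(Z_2=-1), Z_2's equation is replaced by Z_2=-1 for every unit. Per-unit Z_4: -2, 4, 1, -17, -5. Mean = -3.8.
E[Z_4|Z_2=-1] averages over only the 4 units with Z_2=-1 (Z_1 = 4, 6, 5, 3): Z_4 = -2, 4, 1, -5, mean -0.5.
Difference = -3.8 − (-0.5) = -3.3.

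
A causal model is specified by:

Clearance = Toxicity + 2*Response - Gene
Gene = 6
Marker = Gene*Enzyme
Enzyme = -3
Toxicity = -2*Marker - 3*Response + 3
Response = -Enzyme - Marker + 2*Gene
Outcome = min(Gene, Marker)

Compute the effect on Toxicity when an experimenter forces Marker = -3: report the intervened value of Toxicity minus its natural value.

15

do(Marker=-3) replaces the equation Marker = Gene*Enzyme with the constant Marker = -3.
Response = -Enzyme - Marker + 2*Gene  [with Enzyme=-3, Marker=-3, Gene=6]  = 18
Toxicity = -2*Marker - 3*Response + 3  [with Marker=-3, Response=18]  = -45
Without intervention: Marker = Gene*Enzyme  [with Gene=6, Enzyme=-3]  = -18; Response = -Enzyme - Marker + 2*Gene  [with Enzyme=-3, Marker=-18, Gene=6]  = 33; Toxicity = -2*Marker - 3*Response + 3  [with Marker=-18, Response=33]  = -60.
Change = -45 − (-60) = 15.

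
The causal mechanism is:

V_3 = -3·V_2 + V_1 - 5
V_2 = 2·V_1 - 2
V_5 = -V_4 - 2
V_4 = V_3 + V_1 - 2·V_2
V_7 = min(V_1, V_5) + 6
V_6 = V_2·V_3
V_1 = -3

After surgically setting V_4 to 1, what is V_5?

-3

Intervening sets V_4 = 1 and removes its equation (V_4 = V_3 + V_1 - 2·V_2).
V_5 = -V_4 - 2  [with V_4=1]  = -3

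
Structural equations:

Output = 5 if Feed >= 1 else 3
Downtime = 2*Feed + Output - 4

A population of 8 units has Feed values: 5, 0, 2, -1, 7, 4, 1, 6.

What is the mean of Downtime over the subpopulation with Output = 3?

Observing Output=3 restricts to units where Output's equation naturally yields 3: Feed ∈ {0, -1}. In that subpopulation Downtime = -1, -3, mean -2.

-2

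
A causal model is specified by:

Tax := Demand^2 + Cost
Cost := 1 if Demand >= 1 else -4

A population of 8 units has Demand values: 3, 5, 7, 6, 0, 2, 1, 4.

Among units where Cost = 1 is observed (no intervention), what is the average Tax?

21

E[Tax|Cost=1] averages over only the 7 units with Cost=1 (Demand = 3, 5, 7, 6, 2, 1, 4): Tax = 10, 26, 50, 37, 5, 2, 17, mean 21.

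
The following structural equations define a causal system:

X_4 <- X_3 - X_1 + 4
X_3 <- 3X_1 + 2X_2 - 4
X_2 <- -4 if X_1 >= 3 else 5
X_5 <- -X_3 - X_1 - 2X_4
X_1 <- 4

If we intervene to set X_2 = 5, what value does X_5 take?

-58

do(X_2=5) replaces the equation X_2 <- -4 if X_1 >= 3 else 5 with the constant X_2 = 5.
X_3 = 3X_1 + 2X_2 - 4  [with X_1=4, X_2=5]  = 18
X_4 = X_3 - X_1 + 4  [with X_3=18, X_1=4]  = 18
X_5 = -X_3 - X_1 - 2X_4  [with X_3=18, X_1=4, X_4=18]  = -58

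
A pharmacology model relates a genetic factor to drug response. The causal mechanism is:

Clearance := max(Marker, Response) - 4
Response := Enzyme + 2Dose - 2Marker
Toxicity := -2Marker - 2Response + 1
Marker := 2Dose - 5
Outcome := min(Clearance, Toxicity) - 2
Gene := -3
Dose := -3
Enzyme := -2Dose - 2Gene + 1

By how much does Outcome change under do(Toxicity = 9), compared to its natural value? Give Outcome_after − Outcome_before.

44

Intervening sets Toxicity = 9 and removes its equation (Toxicity := -2Marker - 2Response + 1).
Enzyme = -2Dose - 2Gene + 1  [with Dose=-3, Gene=-3]  = 13
Marker = 2Dose - 5  [with Dose=-3]  = -11
Response = Enzyme + 2Dose - 2Marker  [with Enzyme=13, Dose=-3, Marker=-11]  = 29
Clearance = max(Marker, Response) - 4  [with Marker=-11, Response=29]  = 25
Outcome = min(Clearance, Toxicity) - 2  [with Clearance=25, Toxicity=9]  = 7
Without intervention: Enzyme = -2Dose - 2Gene + 1  [with Dose=-3, Gene=-3]  = 13; Marker = 2Dose - 5  [with Dose=-3]  = -11; Response = Enzyme + 2Dose - 2Marker  [with Enzyme=13, Dose=-3, Marker=-11]  = 29; Toxicity = -2Marker - 2Response + 1  [with Marker=-11, Response=29]  = -35; Clearance = max(Marker, Response) - 4  [with Marker=-11, Response=29]  = 25; Outcome = min(Clearance, Toxicity) - 2  [with Clearance=25, Toxicity=-35]  = -37.
Change = 7 − (-37) = 44.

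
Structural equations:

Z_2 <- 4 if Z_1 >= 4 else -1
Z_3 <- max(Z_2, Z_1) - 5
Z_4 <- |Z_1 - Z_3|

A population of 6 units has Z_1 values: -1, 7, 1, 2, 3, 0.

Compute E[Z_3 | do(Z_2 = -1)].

Under do(Z_2=-1), Z_2's equation is replaced by Z_2=-1 for every unit. Per-unit Z_3: -6, 2, -4, -3, -2, -5. Mean = -3.

-3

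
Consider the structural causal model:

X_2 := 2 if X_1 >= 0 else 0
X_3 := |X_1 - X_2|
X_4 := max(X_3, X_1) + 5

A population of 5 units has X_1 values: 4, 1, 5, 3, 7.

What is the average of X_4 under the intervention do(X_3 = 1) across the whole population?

9

The intervention sets X_3=1 in all 5 units regardless of X_1. Recomputing X_4 per unit gives 9, 6, 10, 8, 12; average 9.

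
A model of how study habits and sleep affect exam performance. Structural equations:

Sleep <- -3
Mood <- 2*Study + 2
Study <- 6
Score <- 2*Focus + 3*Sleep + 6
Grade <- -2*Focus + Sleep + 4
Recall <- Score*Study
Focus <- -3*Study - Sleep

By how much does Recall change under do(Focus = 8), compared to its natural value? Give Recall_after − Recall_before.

The intervention breaks the incoming arrows to Focus: Focus <- -3*Study - Sleep no longer applies, and Focus = 8.
Score = 2*Focus + 3*Sleep + 6  [with Focus=8, Sleep=-3]  = 13
Recall = Score*Study  [with Score=13, Study=6]  = 78
Without intervention: Focus = -3*Study - Sleep  [with Study=6, Sleep=-3]  = -15; Score = 2*Focus + 3*Sleep + 6  [with Focus=-15, Sleep=-3]  = -33; Recall = Score*Study  [with Score=-33, Study=6]  = -198.
Change = 78 − (-198) = 276.

276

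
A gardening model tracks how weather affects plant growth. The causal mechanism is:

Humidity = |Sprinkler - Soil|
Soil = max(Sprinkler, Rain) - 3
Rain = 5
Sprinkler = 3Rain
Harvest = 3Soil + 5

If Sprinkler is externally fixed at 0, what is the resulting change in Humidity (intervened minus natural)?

-1

Under do(Sprinkler=0), the mechanism Sprinkler = 3Rain is discarded; Sprinkler is fixed at 0.
Soil = max(Sprinkler, Rain) - 3  [with Sprinkler=0, Rain=5]  = 2
Humidity = |Sprinkler - Soil|  [with Sprinkler=0, Soil=2]  = 2
Without intervention: Sprinkler = 3Rain  [with Rain=5]  = 15; Soil = max(Sprinkler, Rain) - 3  [with Sprinkler=15, Rain=5]  = 12; Humidity = |Sprinkler - Soil|  [with Sprinkler=15, Soil=12]  = 3.
Change = 2 − 3 = -1.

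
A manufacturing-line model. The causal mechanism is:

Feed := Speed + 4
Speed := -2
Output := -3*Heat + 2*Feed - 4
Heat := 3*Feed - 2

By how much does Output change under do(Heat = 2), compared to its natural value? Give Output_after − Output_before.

The intervention breaks the incoming arrows to Heat: Heat := 3*Feed - 2 no longer applies, and Heat = 2.
Feed = Speed + 4  [with Speed=-2]  = 2
Output = -3*Heat + 2*Feed - 4  [with Heat=2, Feed=2]  = -6
Without intervention: Feed = Speed + 4  [with Speed=-2]  = 2; Heat = 3*Feed - 2  [with Feed=2]  = 4; Output = -3*Heat + 2*Feed - 4  [with Heat=4, Feed=2]  = -12.
Change = -6 − (-12) = 6.

6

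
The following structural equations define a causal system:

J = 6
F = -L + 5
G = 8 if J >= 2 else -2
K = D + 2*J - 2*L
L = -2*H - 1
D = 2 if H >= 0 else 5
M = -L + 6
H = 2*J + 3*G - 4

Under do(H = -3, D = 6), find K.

Under do(H = -3, D = 6), each intervened variable's structural equation is replaced by its fixed value.
L = -2*H - 1  [with H=-3]  = 5
K = D + 2*J - 2*L  [with D=6, J=6, L=5]  = 8

8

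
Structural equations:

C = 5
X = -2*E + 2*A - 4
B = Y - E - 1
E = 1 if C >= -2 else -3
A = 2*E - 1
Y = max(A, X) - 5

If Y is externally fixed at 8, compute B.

The intervention breaks the incoming arrows to Y: Y = max(A, X) - 5 no longer applies, and Y = 8.
E = 1 if C >= -2 else -3  [with C=5]  = 1
B = Y - E - 1  [with Y=8, E=1]  = 6

6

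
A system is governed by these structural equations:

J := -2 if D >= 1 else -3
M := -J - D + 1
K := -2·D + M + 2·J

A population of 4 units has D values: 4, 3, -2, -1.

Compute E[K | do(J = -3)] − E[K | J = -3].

-7.5

do(J=-3) breaks J's dependence on D. With J=-3 fixed, K across the units is -14, -11, 4, 1, mean -5.
E[K|J=-3] averages over only the 2 units with J=-3 (D = -2, -1): K = 4, 1, mean 2.5.
Difference = -5 − 2.5 = -7.5.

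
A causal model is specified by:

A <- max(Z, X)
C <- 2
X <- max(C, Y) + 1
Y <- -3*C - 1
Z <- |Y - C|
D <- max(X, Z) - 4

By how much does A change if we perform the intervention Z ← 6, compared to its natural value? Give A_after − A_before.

-3

Intervening sets Z = 6 and removes its equation (Z <- |Y - C|).
Y = -3*C - 1  [with C=2]  = -7
X = max(C, Y) + 1  [with C=2, Y=-7]  = 3
A = max(Z, X)  [with Z=6, X=3]  = 6
Without intervention: Y = -3*C - 1  [with C=2]  = -7; X = max(C, Y) + 1  [with C=2, Y=-7]  = 3; Z = |Y - C|  [with Y=-7, C=2]  = 9; A = max(Z, X)  [with Z=9, X=3]  = 9.
Change = 6 − 9 = -3.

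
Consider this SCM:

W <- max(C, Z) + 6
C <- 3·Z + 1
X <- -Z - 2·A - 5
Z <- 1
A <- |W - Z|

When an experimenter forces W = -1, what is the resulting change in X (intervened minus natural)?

14

do(W=-1) replaces the equation W <- max(C, Z) + 6 with the constant W = -1.
A = |W - Z|  [with W=-1, Z=1]  = 2
X = -Z - 2·A - 5  [with Z=1, A=2]  = -10
Without intervention: C = 3·Z + 1  [with Z=1]  = 4; W = max(C, Z) + 6  [with C=4, Z=1]  = 10; A = |W - Z|  [with W=10, Z=1]  = 9; X = -Z - 2·A - 5  [with Z=1, A=9]  = -24.
Change = -10 − (-24) = 14.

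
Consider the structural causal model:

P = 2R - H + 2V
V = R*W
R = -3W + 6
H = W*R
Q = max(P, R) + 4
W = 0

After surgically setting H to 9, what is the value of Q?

Under do(H=9), the mechanism H = W*R is discarded; H is fixed at 9.
R = -3W + 6  [with W=0]  = 6
V = R*W  [with R=6, W=0]  = 0
P = 2R - H + 2V  [with R=6, H=9, V=0]  = 3
Q = max(P, R) + 4  [with P=3, R=6]  = 10

10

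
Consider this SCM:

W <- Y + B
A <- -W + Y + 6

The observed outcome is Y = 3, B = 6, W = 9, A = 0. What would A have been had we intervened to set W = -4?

13

The intervention breaks the incoming arrows to W: W <- Y + B no longer applies, and W = -4.
A = -W + Y + 6  [with W=-4, Y=3]  = 13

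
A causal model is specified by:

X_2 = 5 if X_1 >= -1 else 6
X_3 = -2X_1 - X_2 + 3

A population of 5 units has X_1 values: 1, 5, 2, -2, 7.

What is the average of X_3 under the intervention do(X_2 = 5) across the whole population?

The intervention sets X_2=5 in all 5 units regardless of X_1. Recomputing X_3 per unit gives -4, -12, -6, 2, -16; average -7.2.

-7.2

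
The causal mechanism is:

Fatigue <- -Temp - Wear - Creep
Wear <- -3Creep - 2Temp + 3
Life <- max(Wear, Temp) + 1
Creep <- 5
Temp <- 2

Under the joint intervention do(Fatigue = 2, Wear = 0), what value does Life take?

3

The joint intervention fixes Fatigue = 2, Wear = 0, removing each variable's own equation.
Life = max(Wear, Temp) + 1  [with Wear=0, Temp=2]  = 3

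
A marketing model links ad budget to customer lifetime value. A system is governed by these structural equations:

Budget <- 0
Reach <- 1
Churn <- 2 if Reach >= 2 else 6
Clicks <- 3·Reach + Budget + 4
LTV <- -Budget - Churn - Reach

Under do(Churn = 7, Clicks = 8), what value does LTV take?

-8

The joint intervention fixes Churn = 7, Clicks = 8, removing each variable's own equation.
LTV = -Budget - Churn - Reach  [with Budget=0, Churn=7, Reach=1]  = -8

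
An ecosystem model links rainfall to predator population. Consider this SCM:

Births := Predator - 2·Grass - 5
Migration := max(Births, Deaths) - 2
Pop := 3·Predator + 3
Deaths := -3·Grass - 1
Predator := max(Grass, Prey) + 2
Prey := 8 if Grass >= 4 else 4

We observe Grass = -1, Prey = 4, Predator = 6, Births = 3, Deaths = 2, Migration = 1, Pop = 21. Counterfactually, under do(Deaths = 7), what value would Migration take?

The intervention breaks the incoming arrows to Deaths: Deaths := -3·Grass - 1 no longer applies, and Deaths = 7.
Prey = 8 if Grass >= 4 else 4  [with Grass=-1]  = 4
Predator = max(Grass, Prey) + 2  [with Grass=-1, Prey=4]  = 6
Births = Predator - 2·Grass - 5  [with Predator=6, Grass=-1]  = 3
Migration = max(Births, Deaths) - 2  [with Births=3, Deaths=7]  = 5

5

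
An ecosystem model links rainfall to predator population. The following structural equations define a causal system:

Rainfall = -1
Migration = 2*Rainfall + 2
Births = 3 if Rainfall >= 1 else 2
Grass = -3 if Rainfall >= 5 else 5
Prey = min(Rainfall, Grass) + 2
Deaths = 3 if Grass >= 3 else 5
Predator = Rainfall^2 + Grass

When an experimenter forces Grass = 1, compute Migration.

Under do(Grass=1), the mechanism Grass = -3 if Rainfall >= 5 else 5 is discarded; Grass is fixed at 1.
No directed path runs from Grass to Migration, so Migration keeps its natural value.
Migration = 2*Rainfall + 2  [with Rainfall=-1]  = 0

0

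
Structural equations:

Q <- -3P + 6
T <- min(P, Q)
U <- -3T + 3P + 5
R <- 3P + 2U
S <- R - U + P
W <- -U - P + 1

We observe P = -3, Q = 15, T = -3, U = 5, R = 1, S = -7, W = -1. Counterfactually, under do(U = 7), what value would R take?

5

Intervening sets U = 7 and removes its equation (U <- -3T + 3P + 5).
R = 3P + 2U  [with P=-3, U=7]  = 5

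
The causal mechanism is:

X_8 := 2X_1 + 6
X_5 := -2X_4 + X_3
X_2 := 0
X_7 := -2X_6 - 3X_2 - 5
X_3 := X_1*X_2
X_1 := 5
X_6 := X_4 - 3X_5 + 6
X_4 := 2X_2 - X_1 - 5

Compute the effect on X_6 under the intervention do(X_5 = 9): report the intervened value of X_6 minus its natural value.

33

The intervention breaks the incoming arrows to X_5: X_5 := -2X_4 + X_3 no longer applies, and X_5 = 9.
X_4 = 2X_2 - X_1 - 5  [with X_2=0, X_1=5]  = -10
X_6 = X_4 - 3X_5 + 6  [with X_4=-10, X_5=9]  = -31
Without intervention: X_3 = X_1*X_2  [with X_1=5, X_2=0]  = 0; X_4 = 2X_2 - X_1 - 5  [with X_2=0, X_1=5]  = -10; X_5 = -2X_4 + X_3  [with X_4=-10, X_3=0]  = 20; X_6 = X_4 - 3X_5 + 6  [with X_4=-10, X_5=20]  = -64.
Change = -31 − (-64) = 33.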